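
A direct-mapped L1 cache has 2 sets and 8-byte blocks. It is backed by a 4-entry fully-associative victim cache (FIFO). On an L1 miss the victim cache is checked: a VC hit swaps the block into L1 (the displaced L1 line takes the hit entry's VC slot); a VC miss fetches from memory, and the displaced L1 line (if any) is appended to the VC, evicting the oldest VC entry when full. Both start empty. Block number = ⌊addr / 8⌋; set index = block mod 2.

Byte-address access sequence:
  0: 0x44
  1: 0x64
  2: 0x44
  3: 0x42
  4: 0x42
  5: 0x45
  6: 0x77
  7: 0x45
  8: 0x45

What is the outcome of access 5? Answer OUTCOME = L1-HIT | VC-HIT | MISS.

OUTCOME = L1-HIT

  [0] addr=0x44 blk=8 s=0: MISS | VC []
  [1] addr=0x64 blk=12 s=0: MISS | VC [8]
  [2] addr=0x44 blk=8 s=0: VC-HIT | VC [12]
  [3] addr=0x42 blk=8 s=0: L1-HIT | VC [12]
  [4] addr=0x42 blk=8 s=0: L1-HIT | VC [12]
  [5] addr=0x45 blk=8 s=0: L1-HIT | VC [12]
  [6] addr=0x77 blk=14 s=0: MISS | VC [12, 8]
  [7] addr=0x45 blk=8 s=0: VC-HIT | VC [12, 14]
  [8] addr=0x45 blk=8 s=0: L1-HIT | VC [12, 14]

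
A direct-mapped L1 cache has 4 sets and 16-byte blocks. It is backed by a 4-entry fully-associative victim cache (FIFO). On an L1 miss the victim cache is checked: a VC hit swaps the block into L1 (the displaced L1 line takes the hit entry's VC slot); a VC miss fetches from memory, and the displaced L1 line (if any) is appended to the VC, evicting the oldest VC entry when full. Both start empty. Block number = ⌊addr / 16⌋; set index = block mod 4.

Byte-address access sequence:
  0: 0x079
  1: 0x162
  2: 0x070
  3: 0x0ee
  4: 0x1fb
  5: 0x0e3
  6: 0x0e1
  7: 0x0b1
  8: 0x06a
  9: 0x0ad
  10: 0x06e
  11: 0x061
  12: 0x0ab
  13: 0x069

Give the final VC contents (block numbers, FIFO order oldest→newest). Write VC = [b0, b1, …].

#0 0x79→b7/s3 MISS; vc=[]
#1 0x162→b22/s2 MISS; vc=[]
#2 0x70→b7/s3 L1-HIT; vc=[]
#3 0xee→b14/s2 MISS; vc=[22]
#4 0x1fb→b31/s3 MISS; vc=[22,7]
#5 0xe3→b14/s2 L1-HIT; vc=[22,7]
#6 0xe1→b14/s2 L1-HIT; vc=[22,7]
#7 0xb1→b11/s3 MISS; vc=[22,7,31]
#8 0x6a→b6/s2 MISS; vc=[22,7,31,14]
#9 0xad→b10/s2 MISS; vc=[7,31,14,6]
#10 0x6e→b6/s2 VC-HIT; vc=[7,31,14,10]
#11 0x61→b6/s2 L1-HIT; vc=[7,31,14,10]
#12 0xab→b10/s2 VC-HIT; vc=[7,31,14,6]
#13 0x69→b6/s2 VC-HIT; vc=[7,31,14,10]

VC = [7, 31, 14, 10]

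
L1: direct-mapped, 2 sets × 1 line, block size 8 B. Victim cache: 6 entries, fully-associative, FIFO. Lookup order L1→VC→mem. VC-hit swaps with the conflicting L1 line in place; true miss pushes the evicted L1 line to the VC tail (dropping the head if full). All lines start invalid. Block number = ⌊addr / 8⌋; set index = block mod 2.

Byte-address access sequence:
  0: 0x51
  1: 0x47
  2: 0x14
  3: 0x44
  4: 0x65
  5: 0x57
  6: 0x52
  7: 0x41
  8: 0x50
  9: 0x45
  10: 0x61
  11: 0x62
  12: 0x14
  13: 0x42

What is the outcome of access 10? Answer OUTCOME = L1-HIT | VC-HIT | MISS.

#0 0x51→b10/s0 MISS; vc=[]
#1 0x47→b8/s0 MISS; vc=[10]
#2 0x14→b2/s0 MISS; vc=[10,8]
#3 0x44→b8/s0 VC-HIT; vc=[10,2]
#4 0x65→b12/s0 MISS; vc=[10,2,8]
#5 0x57→b10/s0 VC-HIT; vc=[12,2,8]
#6 0x52→b10/s0 L1-HIT; vc=[12,2,8]
#7 0x41→b8/s0 VC-HIT; vc=[12,2,10]
#8 0x50→b10/s0 VC-HIT; vc=[12,2,8]
#9 0x45→b8/s0 VC-HIT; vc=[12,2,10]
#10 0x61→b12/s0 VC-HIT; vc=[8,2,10]
#11 0x62→b12/s0 L1-HIT; vc=[8,2,10]
#12 0x14→b2/s0 VC-HIT; vc=[8,12,10]
#13 0x42→b8/s0 VC-HIT; vc=[2,12,10]

OUTCOME = VC-HIT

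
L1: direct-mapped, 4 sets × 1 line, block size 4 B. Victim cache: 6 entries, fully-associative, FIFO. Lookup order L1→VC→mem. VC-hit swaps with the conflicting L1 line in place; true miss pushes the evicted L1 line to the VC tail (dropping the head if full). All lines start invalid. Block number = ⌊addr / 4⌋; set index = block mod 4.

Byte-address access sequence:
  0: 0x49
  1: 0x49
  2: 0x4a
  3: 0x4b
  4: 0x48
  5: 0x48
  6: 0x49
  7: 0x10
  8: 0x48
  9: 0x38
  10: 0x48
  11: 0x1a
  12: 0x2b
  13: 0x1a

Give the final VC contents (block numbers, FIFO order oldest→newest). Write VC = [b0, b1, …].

VC = [14, 18, 10]

0: 0x49 (blk 18, set 2) → MISS  vc=[]
1: 0x49 (blk 18, set 2) → L1-HIT  vc=[]
2: 0x4a (blk 18, set 2) → L1-HIT  vc=[]
3: 0x4b (blk 18, set 2) → L1-HIT  vc=[]
4: 0x48 (blk 18, set 2) → L1-HIT  vc=[]
5: 0x48 (blk 18, set 2) → L1-HIT  vc=[]
6: 0x49 (blk 18, set 2) → L1-HIT  vc=[]
7: 0x10 (blk 4, set 0) → MISS  vc=[]
8: 0x48 (blk 18, set 2) → L1-HIT  vc=[]
9: 0x38 (blk 14, set 2) → MISS  vc=[18]
10: 0x48 (blk 18, set 2) → VC-HIT  vc=[14]
11: 0x1a (blk 6, set 2) → MISS  vc=[14, 18]
12: 0x2b (blk 10, set 2) → MISS  vc=[14, 18, 6]
13: 0x1a (blk 6, set 2) → VC-HIT  vc=[14, 18, 10]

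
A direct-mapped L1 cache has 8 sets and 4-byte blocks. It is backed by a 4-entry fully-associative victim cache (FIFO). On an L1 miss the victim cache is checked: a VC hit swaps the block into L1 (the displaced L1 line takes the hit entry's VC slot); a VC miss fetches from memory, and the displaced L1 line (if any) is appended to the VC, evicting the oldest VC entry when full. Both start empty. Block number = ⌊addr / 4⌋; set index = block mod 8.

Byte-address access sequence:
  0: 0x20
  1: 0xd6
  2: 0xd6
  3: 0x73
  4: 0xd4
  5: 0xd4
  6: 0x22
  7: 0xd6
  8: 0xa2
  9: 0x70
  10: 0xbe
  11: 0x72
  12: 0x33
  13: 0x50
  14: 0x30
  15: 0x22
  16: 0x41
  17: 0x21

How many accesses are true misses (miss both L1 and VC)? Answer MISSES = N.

#0 0x20→b8/s0 MISS; vc=[]
#1 0xd6→b53/s5 MISS; vc=[]
#2 0xd6→b53/s5 L1-HIT; vc=[]
#3 0x73→b28/s4 MISS; vc=[]
#4 0xd4→b53/s5 L1-HIT; vc=[]
#5 0xd4→b53/s5 L1-HIT; vc=[]
#6 0x22→b8/s0 L1-HIT; vc=[]
#7 0xd6→b53/s5 L1-HIT; vc=[]
#8 0xa2→b40/s0 MISS; vc=[8]
#9 0x70→b28/s4 L1-HIT; vc=[8]
#10 0xbe→b47/s7 MISS; vc=[8]
#11 0x72→b28/s4 L1-HIT; vc=[8]
#12 0x33→b12/s4 MISS; vc=[8,28]
#13 0x50→b20/s4 MISS; vc=[8,28,12]
#14 0x30→b12/s4 VC-HIT; vc=[8,28,20]
#15 0x22→b8/s0 VC-HIT; vc=[40,28,20]
#16 0x41→b16/s0 MISS; vc=[40,28,20,8]
#17 0x21→b8/s0 VC-HIT; vc=[40,28,20,16]

MISSES = 8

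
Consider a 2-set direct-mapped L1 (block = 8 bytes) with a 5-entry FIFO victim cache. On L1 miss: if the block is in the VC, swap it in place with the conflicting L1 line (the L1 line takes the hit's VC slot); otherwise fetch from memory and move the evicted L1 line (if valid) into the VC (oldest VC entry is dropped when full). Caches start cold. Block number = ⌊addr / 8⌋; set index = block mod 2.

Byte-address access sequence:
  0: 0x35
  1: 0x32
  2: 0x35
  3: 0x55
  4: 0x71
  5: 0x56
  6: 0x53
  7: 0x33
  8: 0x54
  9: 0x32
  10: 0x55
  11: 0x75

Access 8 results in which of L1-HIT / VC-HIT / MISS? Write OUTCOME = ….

0: 0x35 (blk 6, set 0) → MISS  vc=[]
1: 0x32 (blk 6, set 0) → L1-HIT  vc=[]
2: 0x35 (blk 6, set 0) → L1-HIT  vc=[]
3: 0x55 (blk 10, set 0) → MISS  vc=[6]
4: 0x71 (blk 14, set 0) → MISS  vc=[6, 10]
5: 0x56 (blk 10, set 0) → VC-HIT  vc=[6, 14]
6: 0x53 (blk 10, set 0) → L1-HIT  vc=[6, 14]
7: 0x33 (blk 6, set 0) → VC-HIT  vc=[10, 14]
8: 0x54 (blk 10, set 0) → VC-HIT  vc=[6, 14]
9: 0x32 (blk 6, set 0) → VC-HIT  vc=[10, 14]
10: 0x55 (blk 10, set 0) → VC-HIT  vc=[6, 14]
11: 0x75 (blk 14, set 0) → VC-HIT  vc=[6, 10]

OUTCOME = VC-HIT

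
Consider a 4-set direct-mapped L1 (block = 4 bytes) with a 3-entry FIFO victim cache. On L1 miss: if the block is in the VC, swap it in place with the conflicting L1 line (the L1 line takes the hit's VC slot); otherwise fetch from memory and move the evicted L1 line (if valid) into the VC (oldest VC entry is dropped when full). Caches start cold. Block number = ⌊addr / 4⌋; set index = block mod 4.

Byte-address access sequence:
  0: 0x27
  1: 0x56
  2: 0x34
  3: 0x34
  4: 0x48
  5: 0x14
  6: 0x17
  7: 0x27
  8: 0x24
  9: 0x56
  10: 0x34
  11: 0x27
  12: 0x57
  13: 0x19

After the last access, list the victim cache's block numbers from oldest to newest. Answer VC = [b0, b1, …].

#0 0x27→b9/s1 MISS; vc=[]
#1 0x56→b21/s1 MISS; vc=[9]
#2 0x34→b13/s1 MISS; vc=[9,21]
#3 0x34→b13/s1 L1-HIT; vc=[9,21]
#4 0x48→b18/s2 MISS; vc=[9,21]
#5 0x14→b5/s1 MISS; vc=[9,21,13]
#6 0x17→b5/s1 L1-HIT; vc=[9,21,13]
#7 0x27→b9/s1 VC-HIT; vc=[5,21,13]
#8 0x24→b9/s1 L1-HIT; vc=[5,21,13]
#9 0x56→b21/s1 VC-HIT; vc=[5,9,13]
#10 0x34→b13/s1 VC-HIT; vc=[5,9,21]
#11 0x27→b9/s1 VC-HIT; vc=[5,13,21]
#12 0x57→b21/s1 VC-HIT; vc=[5,13,9]
#13 0x19→b6/s2 MISS; vc=[13,9,18]

VC = [13, 9, 18]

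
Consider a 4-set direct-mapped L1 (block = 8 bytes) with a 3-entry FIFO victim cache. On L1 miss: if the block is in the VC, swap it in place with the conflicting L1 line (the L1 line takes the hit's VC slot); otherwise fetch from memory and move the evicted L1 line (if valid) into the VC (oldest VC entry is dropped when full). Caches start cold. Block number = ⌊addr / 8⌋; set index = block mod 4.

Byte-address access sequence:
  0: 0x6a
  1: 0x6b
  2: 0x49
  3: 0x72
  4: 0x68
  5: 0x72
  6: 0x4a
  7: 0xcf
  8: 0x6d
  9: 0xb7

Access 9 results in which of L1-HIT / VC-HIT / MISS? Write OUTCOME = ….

0: 0x6a (blk 13, set 1) → MISS  vc=[]
1: 0x6b (blk 13, set 1) → L1-HIT  vc=[]
2: 0x49 (blk 9, set 1) → MISS  vc=[13]
3: 0x72 (blk 14, set 2) → MISS  vc=[13]
4: 0x68 (blk 13, set 1) → VC-HIT  vc=[9]
5: 0x72 (blk 14, set 2) → L1-HIT  vc=[9]
6: 0x4a (blk 9, set 1) → VC-HIT  vc=[13]
7: 0xcf (blk 25, set 1) → MISS  vc=[13, 9]
8: 0x6d (blk 13, set 1) → VC-HIT  vc=[25, 9]
9: 0xb7 (blk 22, set 2) → MISS  vc=[25, 9, 14]

OUTCOME = MISS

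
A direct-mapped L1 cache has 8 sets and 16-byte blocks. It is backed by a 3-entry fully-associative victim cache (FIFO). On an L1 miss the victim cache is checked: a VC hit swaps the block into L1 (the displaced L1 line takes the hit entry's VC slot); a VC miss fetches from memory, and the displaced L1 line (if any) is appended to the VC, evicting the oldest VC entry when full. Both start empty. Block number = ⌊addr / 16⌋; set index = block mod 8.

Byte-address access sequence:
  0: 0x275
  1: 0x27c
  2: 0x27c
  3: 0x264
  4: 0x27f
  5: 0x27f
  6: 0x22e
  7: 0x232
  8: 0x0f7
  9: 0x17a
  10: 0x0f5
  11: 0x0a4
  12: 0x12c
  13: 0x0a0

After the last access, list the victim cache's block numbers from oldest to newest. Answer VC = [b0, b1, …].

0: 0x275 (blk 39, set 7) → MISS  vc=[]
1: 0x27c (blk 39, set 7) → L1-HIT  vc=[]
2: 0x27c (blk 39, set 7) → L1-HIT  vc=[]
3: 0x264 (blk 38, set 6) → MISS  vc=[]
4: 0x27f (blk 39, set 7) → L1-HIT  vc=[]
5: 0x27f (blk 39, set 7) → L1-HIT  vc=[]
6: 0x22e (blk 34, set 2) → MISS  vc=[]
7: 0x232 (blk 35, set 3) → MISS  vc=[]
8: 0xf7 (blk 15, set 7) → MISS  vc=[39]
9: 0x17a (blk 23, set 7) → MISS  vc=[39, 15]
10: 0xf5 (blk 15, set 7) → VC-HIT  vc=[39, 23]
11: 0xa4 (blk 10, set 2) → MISS  vc=[39, 23, 34]
12: 0x12c (blk 18, set 2) → MISS  vc=[23, 34, 10]
13: 0xa0 (blk 10, set 2) → VC-HIT  vc=[23, 34, 18]

VC = [23, 34, 18]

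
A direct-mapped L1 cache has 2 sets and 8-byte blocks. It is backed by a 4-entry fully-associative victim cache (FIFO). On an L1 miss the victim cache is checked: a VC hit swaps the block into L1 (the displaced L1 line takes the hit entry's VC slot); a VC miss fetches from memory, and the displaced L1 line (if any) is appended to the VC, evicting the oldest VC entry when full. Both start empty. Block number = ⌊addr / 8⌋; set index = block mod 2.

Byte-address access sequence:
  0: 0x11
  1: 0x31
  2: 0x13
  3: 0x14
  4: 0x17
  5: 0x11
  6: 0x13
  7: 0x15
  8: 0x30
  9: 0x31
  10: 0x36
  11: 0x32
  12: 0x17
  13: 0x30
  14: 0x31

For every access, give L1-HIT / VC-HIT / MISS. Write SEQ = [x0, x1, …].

SEQ = [MISS, MISS, VC-HIT, L1-HIT, L1-HIT, L1-HIT, L1-HIT, L1-HIT, VC-HIT, L1-HIT, L1-HIT, L1-HIT, VC-HIT, VC-HIT, L1-HIT]

0: 0x11 (blk 2, set 0) → MISS  vc=[]
1: 0x31 (blk 6, set 0) → MISS  vc=[2]
2: 0x13 (blk 2, set 0) → VC-HIT  vc=[6]
3: 0x14 (blk 2, set 0) → L1-HIT  vc=[6]
4: 0x17 (blk 2, set 0) → L1-HIT  vc=[6]
5: 0x11 (blk 2, set 0) → L1-HIT  vc=[6]
6: 0x13 (blk 2, set 0) → L1-HIT  vc=[6]
7: 0x15 (blk 2, set 0) → L1-HIT  vc=[6]
8: 0x30 (blk 6, set 0) → VC-HIT  vc=[2]
9: 0x31 (blk 6, set 0) → L1-HIT  vc=[2]
10: 0x36 (blk 6, set 0) → L1-HIT  vc=[2]
11: 0x32 (blk 6, set 0) → L1-HIT  vc=[2]
12: 0x17 (blk 2, set 0) → VC-HIT  vc=[6]
13: 0x30 (blk 6, set 0) → VC-HIT  vc=[2]
14: 0x31 (blk 6, set 0) → L1-HIT  vc=[2]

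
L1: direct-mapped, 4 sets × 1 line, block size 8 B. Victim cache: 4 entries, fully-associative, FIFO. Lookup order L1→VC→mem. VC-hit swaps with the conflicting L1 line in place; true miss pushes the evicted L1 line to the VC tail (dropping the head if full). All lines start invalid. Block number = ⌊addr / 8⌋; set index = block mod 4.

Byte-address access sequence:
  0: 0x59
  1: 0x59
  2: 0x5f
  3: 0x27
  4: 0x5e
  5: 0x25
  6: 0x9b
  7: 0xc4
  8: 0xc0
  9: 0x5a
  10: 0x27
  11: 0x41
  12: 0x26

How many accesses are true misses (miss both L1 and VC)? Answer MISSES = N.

  [0] addr=0x59 blk=11 s=3: MISS | VC []
  [1] addr=0x59 blk=11 s=3: L1-HIT | VC []
  [2] addr=0x5f blk=11 s=3: L1-HIT | VC []
  [3] addr=0x27 blk=4 s=0: MISS | VC []
  [4] addr=0x5e blk=11 s=3: L1-HIT | VC []
  [5] addr=0x25 blk=4 s=0: L1-HIT | VC []
  [6] addr=0x9b blk=19 s=3: MISS | VC [11]
  [7] addr=0xc4 blk=24 s=0: MISS | VC [11, 4]
  [8] addr=0xc0 blk=24 s=0: L1-HIT | VC [11, 4]
  [9] addr=0x5a blk=11 s=3: VC-HIT | VC [19, 4]
  [10] addr=0x27 blk=4 s=0: VC-HIT | VC [19, 24]
  [11] addr=0x41 blk=8 s=0: MISS | VC [19, 24, 4]
  [12] addr=0x26 blk=4 s=0: VC-HIT | VC [19, 24, 8]

MISSES = 5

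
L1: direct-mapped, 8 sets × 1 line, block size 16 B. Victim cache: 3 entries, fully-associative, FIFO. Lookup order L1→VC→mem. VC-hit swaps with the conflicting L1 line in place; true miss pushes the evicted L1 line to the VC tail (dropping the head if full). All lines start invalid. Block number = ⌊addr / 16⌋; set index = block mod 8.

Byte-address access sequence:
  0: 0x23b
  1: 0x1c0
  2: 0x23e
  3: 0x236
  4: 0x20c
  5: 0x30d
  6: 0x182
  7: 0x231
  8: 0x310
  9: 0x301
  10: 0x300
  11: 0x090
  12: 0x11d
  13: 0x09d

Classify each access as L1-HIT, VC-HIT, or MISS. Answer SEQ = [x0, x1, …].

SEQ = [MISS, MISS, L1-HIT, L1-HIT, MISS, MISS, MISS, L1-HIT, MISS, VC-HIT, L1-HIT, MISS, MISS, VC-HIT]

#0 0x23b→b35/s3 MISS; vc=[]
#1 0x1c0→b28/s4 MISS; vc=[]
#2 0x23e→b35/s3 L1-HIT; vc=[]
#3 0x236→b35/s3 L1-HIT; vc=[]
#4 0x20c→b32/s0 MISS; vc=[]
#5 0x30d→b48/s0 MISS; vc=[32]
#6 0x182→b24/s0 MISS; vc=[32,48]
#7 0x231→b35/s3 L1-HIT; vc=[32,48]
#8 0x310→b49/s1 MISS; vc=[32,48]
#9 0x301→b48/s0 VC-HIT; vc=[32,24]
#10 0x300→b48/s0 L1-HIT; vc=[32,24]
#11 0x90→b9/s1 MISS; vc=[32,24,49]
#12 0x11d→b17/s1 MISS; vc=[24,49,9]
#13 0x9d→b9/s1 VC-HIT; vc=[24,49,17]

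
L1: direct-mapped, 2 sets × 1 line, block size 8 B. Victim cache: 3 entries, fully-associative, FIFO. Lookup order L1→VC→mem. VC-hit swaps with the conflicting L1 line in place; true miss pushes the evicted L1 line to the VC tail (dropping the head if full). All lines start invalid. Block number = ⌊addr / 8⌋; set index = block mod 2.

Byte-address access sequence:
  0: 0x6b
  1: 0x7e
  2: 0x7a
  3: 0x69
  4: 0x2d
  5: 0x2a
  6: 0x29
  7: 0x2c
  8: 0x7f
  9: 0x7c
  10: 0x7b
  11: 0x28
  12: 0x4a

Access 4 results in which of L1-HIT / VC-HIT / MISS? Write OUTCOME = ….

  [0] addr=0x6b blk=13 s=1: MISS | VC []
  [1] addr=0x7e blk=15 s=1: MISS | VC [13]
  [2] addr=0x7a blk=15 s=1: L1-HIT | VC [13]
  [3] addr=0x69 blk=13 s=1: VC-HIT | VC [15]
  [4] addr=0x2d blk=5 s=1: MISS | VC [15, 13]
  [5] addr=0x2a blk=5 s=1: L1-HIT | VC [15, 13]
  [6] addr=0x29 blk=5 s=1: L1-HIT | VC [15, 13]
  [7] addr=0x2c blk=5 s=1: L1-HIT | VC [15, 13]
  [8] addr=0x7f blk=15 s=1: VC-HIT | VC [5, 13]
  [9] addr=0x7c blk=15 s=1: L1-HIT | VC [5, 13]
  [10] addr=0x7b blk=15 s=1: L1-HIT | VC [5, 13]
  [11] addr=0x28 blk=5 s=1: VC-HIT | VC [15, 13]
  [12] addr=0x4a blk=9 s=1: MISS | VC [15, 13, 5]

OUTCOME = MISS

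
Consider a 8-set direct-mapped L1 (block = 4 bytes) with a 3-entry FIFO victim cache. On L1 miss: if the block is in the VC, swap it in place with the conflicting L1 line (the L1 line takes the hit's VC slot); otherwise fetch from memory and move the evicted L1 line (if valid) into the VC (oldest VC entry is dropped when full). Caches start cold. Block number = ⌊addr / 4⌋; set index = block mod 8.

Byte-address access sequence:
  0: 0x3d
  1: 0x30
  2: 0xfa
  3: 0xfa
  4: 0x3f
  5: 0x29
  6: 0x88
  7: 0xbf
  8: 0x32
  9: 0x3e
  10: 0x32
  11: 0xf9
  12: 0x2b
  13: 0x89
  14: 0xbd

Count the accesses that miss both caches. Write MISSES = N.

0: 0x3d (blk 15, set 7) → MISS  vc=[]
1: 0x30 (blk 12, set 4) → MISS  vc=[]
2: 0xfa (blk 62, set 6) → MISS  vc=[]
3: 0xfa (blk 62, set 6) → L1-HIT  vc=[]
4: 0x3f (blk 15, set 7) → L1-HIT  vc=[]
5: 0x29 (blk 10, set 2) → MISS  vc=[]
6: 0x88 (blk 34, set 2) → MISS  vc=[10]
7: 0xbf (blk 47, set 7) → MISS  vc=[10, 15]
8: 0x32 (blk 12, set 4) → L1-HIT  vc=[10, 15]
9: 0x3e (blk 15, set 7) → VC-HIT  vc=[10, 47]
10: 0x32 (blk 12, set 4) → L1-HIT  vc=[10, 47]
11: 0xf9 (blk 62, set 6) → L1-HIT  vc=[10, 47]
12: 0x2b (blk 10, set 2) → VC-HIT  vc=[34, 47]
13: 0x89 (blk 34, set 2) → VC-HIT  vc=[10, 47]
14: 0xbd (blk 47, set 7) → VC-HIT  vc=[10, 15]

MISSES = 6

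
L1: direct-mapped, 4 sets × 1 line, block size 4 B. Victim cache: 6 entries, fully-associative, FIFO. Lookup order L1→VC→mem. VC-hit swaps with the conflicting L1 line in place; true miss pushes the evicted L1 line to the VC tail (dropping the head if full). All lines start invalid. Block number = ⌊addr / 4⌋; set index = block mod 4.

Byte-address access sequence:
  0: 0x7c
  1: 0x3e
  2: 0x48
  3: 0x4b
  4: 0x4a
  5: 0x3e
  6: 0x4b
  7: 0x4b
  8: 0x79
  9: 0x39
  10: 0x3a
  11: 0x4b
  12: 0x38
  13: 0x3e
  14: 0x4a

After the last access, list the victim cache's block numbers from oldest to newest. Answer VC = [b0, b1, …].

VC = [31, 14, 30]

  [0] addr=0x7c blk=31 s=3: MISS | VC []
  [1] addr=0x3e blk=15 s=3: MISS | VC [31]
  [2] addr=0x48 blk=18 s=2: MISS | VC [31]
  [3] addr=0x4b blk=18 s=2: L1-HIT | VC [31]
  [4] addr=0x4a blk=18 s=2: L1-HIT | VC [31]
  [5] addr=0x3e blk=15 s=3: L1-HIT | VC [31]
  [6] addr=0x4b blk=18 s=2: L1-HIT | VC [31]
  [7] addr=0x4b blk=18 s=2: L1-HIT | VC [31]
  [8] addr=0x79 blk=30 s=2: MISS | VC [31, 18]
  [9] addr=0x39 blk=14 s=2: MISS | VC [31, 18, 30]
  [10] addr=0x3a blk=14 s=2: L1-HIT | VC [31, 18, 30]
  [11] addr=0x4b blk=18 s=2: VC-HIT | VC [31, 14, 30]
  [12] addr=0x38 blk=14 s=2: VC-HIT | VC [31, 18, 30]
  [13] addr=0x3e blk=15 s=3: L1-HIT | VC [31, 18, 30]
  [14] addr=0x4a blk=18 s=2: VC-HIT | VC [31, 14, 30]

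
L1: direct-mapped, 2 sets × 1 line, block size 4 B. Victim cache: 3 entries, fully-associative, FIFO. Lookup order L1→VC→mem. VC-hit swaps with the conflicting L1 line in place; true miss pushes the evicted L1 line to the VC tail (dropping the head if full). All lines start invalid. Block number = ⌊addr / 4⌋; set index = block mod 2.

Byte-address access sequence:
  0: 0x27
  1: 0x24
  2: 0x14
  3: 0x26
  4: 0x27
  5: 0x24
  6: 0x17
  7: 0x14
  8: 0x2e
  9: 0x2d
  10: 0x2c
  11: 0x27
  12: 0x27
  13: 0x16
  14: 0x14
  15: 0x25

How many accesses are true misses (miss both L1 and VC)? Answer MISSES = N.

MISSES = 3

0: 0x27 (blk 9, set 1) → MISS  vc=[]
1: 0x24 (blk 9, set 1) → L1-HIT  vc=[]
2: 0x14 (blk 5, set 1) → MISS  vc=[9]
3: 0x26 (blk 9, set 1) → VC-HIT  vc=[5]
4: 0x27 (blk 9, set 1) → L1-HIT  vc=[5]
5: 0x24 (blk 9, set 1) → L1-HIT  vc=[5]
6: 0x17 (blk 5, set 1) → VC-HIT  vc=[9]
7: 0x14 (blk 5, set 1) → L1-HIT  vc=[9]
8: 0x2e (blk 11, set 1) → MISS  vc=[9, 5]
9: 0x2d (blk 11, set 1) → L1-HIT  vc=[9, 5]
10: 0x2c (blk 11, set 1) → L1-HIT  vc=[9, 5]
11: 0x27 (blk 9, set 1) → VC-HIT  vc=[11, 5]
12: 0x27 (blk 9, set 1) → L1-HIT  vc=[11, 5]
13: 0x16 (blk 5, set 1) → VC-HIT  vc=[11, 9]
14: 0x14 (blk 5, set 1) → L1-HIT  vc=[11, 9]
15: 0x25 (blk 9, set 1) → VC-HIT  vc=[11, 5]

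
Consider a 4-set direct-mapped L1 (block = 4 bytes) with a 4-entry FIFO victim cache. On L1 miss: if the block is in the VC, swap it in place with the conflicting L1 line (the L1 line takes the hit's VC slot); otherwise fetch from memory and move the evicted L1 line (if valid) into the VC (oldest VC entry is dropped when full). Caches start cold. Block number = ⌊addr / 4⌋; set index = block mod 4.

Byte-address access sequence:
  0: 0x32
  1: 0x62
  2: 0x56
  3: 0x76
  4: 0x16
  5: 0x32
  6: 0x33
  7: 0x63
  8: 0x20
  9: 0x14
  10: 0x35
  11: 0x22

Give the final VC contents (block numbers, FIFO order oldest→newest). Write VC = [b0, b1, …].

VC = [21, 29, 24, 5]

#0 0x32→b12/s0 MISS; vc=[]
#1 0x62→b24/s0 MISS; vc=[12]
#2 0x56→b21/s1 MISS; vc=[12]
#3 0x76→b29/s1 MISS; vc=[12,21]
#4 0x16→b5/s1 MISS; vc=[12,21,29]
#5 0x32→b12/s0 VC-HIT; vc=[24,21,29]
#6 0x33→b12/s0 L1-HIT; vc=[24,21,29]
#7 0x63→b24/s0 VC-HIT; vc=[12,21,29]
#8 0x20→b8/s0 MISS; vc=[12,21,29,24]
#9 0x14→b5/s1 L1-HIT; vc=[12,21,29,24]
#10 0x35→b13/s1 MISS; vc=[21,29,24,5]
#11 0x22→b8/s0 L1-HIT; vc=[21,29,24,5]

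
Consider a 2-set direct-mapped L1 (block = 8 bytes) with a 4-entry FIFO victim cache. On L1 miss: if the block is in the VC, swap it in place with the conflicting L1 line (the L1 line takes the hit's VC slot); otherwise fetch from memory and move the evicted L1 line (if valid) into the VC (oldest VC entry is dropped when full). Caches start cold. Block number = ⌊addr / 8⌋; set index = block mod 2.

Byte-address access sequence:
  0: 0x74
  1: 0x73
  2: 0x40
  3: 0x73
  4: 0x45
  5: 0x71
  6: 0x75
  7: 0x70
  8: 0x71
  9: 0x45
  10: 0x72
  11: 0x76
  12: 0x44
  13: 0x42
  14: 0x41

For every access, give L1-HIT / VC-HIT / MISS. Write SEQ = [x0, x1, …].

SEQ = [MISS, L1-HIT, MISS, VC-HIT, VC-HIT, VC-HIT, L1-HIT, L1-HIT, L1-HIT, VC-HIT, VC-HIT, L1-HIT, VC-HIT, L1-HIT, L1-HIT]

  [0] addr=0x74 blk=14 s=0: MISS | VC []
  [1] addr=0x73 blk=14 s=0: L1-HIT | VC []
  [2] addr=0x40 blk=8 s=0: MISS | VC [14]
  [3] addr=0x73 blk=14 s=0: VC-HIT | VC [8]
  [4] addr=0x45 blk=8 s=0: VC-HIT | VC [14]
  [5] addr=0x71 blk=14 s=0: VC-HIT | VC [8]
  [6] addr=0x75 blk=14 s=0: L1-HIT | VC [8]
  [7] addr=0x70 blk=14 s=0: L1-HIT | VC [8]
  [8] addr=0x71 blk=14 s=0: L1-HIT | VC [8]
  [9] addr=0x45 blk=8 s=0: VC-HIT | VC [14]
  [10] addr=0x72 blk=14 s=0: VC-HIT | VC [8]
  [11] addr=0x76 blk=14 s=0: L1-HIT | VC [8]
  [12] addr=0x44 blk=8 s=0: VC-HIT | VC [14]
  [13] addr=0x42 blk=8 s=0: L1-HIT | VC [14]
  [14] addr=0x41 blk=8 s=0: L1-HIT | VC [14]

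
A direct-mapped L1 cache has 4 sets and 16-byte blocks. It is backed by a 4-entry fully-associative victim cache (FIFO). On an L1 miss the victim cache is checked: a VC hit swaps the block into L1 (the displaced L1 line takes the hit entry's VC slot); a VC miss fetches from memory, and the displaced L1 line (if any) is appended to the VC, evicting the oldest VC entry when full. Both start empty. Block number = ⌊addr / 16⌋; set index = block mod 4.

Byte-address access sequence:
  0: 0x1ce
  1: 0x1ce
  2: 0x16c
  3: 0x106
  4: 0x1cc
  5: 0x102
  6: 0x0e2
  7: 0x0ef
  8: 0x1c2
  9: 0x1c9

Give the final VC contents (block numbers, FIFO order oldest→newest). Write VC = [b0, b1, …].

VC = [16, 22]

  [0] addr=0x1ce blk=28 s=0: MISS | VC []
  [1] addr=0x1ce blk=28 s=0: L1-HIT | VC []
  [2] addr=0x16c blk=22 s=2: MISS | VC []
  [3] addr=0x106 blk=16 s=0: MISS | VC [28]
  [4] addr=0x1cc blk=28 s=0: VC-HIT | VC [16]
  [5] addr=0x102 blk=16 s=0: VC-HIT | VC [28]
  [6] addr=0xe2 blk=14 s=2: MISS | VC [28, 22]
  [7] addr=0xef blk=14 s=2: L1-HIT | VC [28, 22]
  [8] addr=0x1c2 blk=28 s=0: VC-HIT | VC [16, 22]
  [9] addr=0x1c9 blk=28 s=0: L1-HIT | VC [16, 22]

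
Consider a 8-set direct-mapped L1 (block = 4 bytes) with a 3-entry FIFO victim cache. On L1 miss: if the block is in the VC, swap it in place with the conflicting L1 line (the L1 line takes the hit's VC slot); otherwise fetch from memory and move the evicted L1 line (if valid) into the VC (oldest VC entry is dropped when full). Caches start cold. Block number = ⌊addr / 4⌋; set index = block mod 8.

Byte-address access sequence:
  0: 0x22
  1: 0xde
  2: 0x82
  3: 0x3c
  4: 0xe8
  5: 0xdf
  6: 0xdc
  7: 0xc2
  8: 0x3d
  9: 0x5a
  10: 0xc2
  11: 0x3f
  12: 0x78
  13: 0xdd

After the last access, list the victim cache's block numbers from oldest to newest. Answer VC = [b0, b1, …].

VC = [15, 32, 22]

0: 0x22 (blk 8, set 0) → MISS  vc=[]
1: 0xde (blk 55, set 7) → MISS  vc=[]
2: 0x82 (blk 32, set 0) → MISS  vc=[8]
3: 0x3c (blk 15, set 7) → MISS  vc=[8, 55]
4: 0xe8 (blk 58, set 2) → MISS  vc=[8, 55]
5: 0xdf (blk 55, set 7) → VC-HIT  vc=[8, 15]
6: 0xdc (blk 55, set 7) → L1-HIT  vc=[8, 15]
7: 0xc2 (blk 48, set 0) → MISS  vc=[8, 15, 32]
8: 0x3d (blk 15, set 7) → VC-HIT  vc=[8, 55, 32]
9: 0x5a (blk 22, set 6) → MISS  vc=[8, 55, 32]
10: 0xc2 (blk 48, set 0) → L1-HIT  vc=[8, 55, 32]
11: 0x3f (blk 15, set 7) → L1-HIT  vc=[8, 55, 32]
12: 0x78 (blk 30, set 6) → MISS  vc=[55, 32, 22]
13: 0xdd (blk 55, set 7) → VC-HIT  vc=[15, 32, 22]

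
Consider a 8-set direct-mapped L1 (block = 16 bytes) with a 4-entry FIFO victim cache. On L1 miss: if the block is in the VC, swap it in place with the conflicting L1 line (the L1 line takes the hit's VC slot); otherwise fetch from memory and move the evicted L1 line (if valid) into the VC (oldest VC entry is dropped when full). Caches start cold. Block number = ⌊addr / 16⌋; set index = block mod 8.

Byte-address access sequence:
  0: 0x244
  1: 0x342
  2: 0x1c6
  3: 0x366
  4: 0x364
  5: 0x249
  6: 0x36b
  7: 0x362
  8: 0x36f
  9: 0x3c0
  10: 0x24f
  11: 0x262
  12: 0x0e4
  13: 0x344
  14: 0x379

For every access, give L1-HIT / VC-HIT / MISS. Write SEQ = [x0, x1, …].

SEQ = [MISS, MISS, MISS, MISS, L1-HIT, VC-HIT, L1-HIT, L1-HIT, L1-HIT, MISS, VC-HIT, MISS, MISS, VC-HIT, MISS]

  [0] addr=0x244 blk=36 s=4: MISS | VC []
  [1] addr=0x342 blk=52 s=4: MISS | VC [36]
  [2] addr=0x1c6 blk=28 s=4: MISS | VC [36, 52]
  [3] addr=0x366 blk=54 s=6: MISS | VC [36, 52]
  [4] addr=0x364 blk=54 s=6: L1-HIT | VC [36, 52]
  [5] addr=0x249 blk=36 s=4: VC-HIT | VC [28, 52]
  [6] addr=0x36b blk=54 s=6: L1-HIT | VC [28, 52]
  [7] addr=0x362 blk=54 s=6: L1-HIT | VC [28, 52]
  [8] addr=0x36f blk=54 s=6: L1-HIT | VC [28, 52]
  [9] addr=0x3c0 blk=60 s=4: MISS | VC [28, 52, 36]
  [10] addr=0x24f blk=36 s=4: VC-HIT | VC [28, 52, 60]
  [11] addr=0x262 blk=38 s=6: MISS | VC [28, 52, 60, 54]
  [12] addr=0xe4 blk=14 s=6: MISS | VC [52, 60, 54, 38]
  [13] addr=0x344 blk=52 s=4: VC-HIT | VC [36, 60, 54, 38]
  [14] addr=0x379 blk=55 s=7: MISS | VC [36, 60, 54, 38]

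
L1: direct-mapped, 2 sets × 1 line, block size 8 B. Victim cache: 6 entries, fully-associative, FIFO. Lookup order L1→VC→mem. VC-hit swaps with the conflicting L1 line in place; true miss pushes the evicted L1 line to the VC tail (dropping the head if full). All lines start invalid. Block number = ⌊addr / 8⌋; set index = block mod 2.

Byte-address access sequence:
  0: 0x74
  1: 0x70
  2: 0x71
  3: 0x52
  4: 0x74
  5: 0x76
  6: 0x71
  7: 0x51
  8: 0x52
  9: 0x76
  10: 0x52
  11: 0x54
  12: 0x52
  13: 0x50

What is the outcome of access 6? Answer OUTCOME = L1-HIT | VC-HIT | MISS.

OUTCOME = L1-HIT

0: 0x74 (blk 14, set 0) → MISS  vc=[]
1: 0x70 (blk 14, set 0) → L1-HIT  vc=[]
2: 0x71 (blk 14, set 0) → L1-HIT  vc=[]
3: 0x52 (blk 10, set 0) → MISS  vc=[14]
4: 0x74 (blk 14, set 0) → VC-HIT  vc=[10]
5: 0x76 (blk 14, set 0) → L1-HIT  vc=[10]
6: 0x71 (blk 14, set 0) → L1-HIT  vc=[10]
7: 0x51 (blk 10, set 0) → VC-HIT  vc=[14]
8: 0x52 (blk 10, set 0) → L1-HIT  vc=[14]
9: 0x76 (blk 14, set 0) → VC-HIT  vc=[10]
10: 0x52 (blk 10, set 0) → VC-HIT  vc=[14]
11: 0x54 (blk 10, set 0) → L1-HIT  vc=[14]
12: 0x52 (blk 10, set 0) → L1-HIT  vc=[14]
13: 0x50 (blk 10, set 0) → L1-HIT  vc=[14]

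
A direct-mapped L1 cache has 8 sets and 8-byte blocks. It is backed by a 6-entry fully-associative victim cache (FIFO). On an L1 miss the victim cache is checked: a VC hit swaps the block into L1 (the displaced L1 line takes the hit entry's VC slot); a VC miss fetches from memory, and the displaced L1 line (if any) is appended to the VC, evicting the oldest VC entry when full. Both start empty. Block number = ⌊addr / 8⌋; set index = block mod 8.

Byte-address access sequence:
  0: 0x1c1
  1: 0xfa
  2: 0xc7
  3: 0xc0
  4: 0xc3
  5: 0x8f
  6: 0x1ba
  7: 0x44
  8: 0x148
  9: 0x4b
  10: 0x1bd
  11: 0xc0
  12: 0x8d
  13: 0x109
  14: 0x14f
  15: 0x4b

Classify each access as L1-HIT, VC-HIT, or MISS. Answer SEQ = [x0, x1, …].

#0 0x1c1→b56/s0 MISS; vc=[]
#1 0xfa→b31/s7 MISS; vc=[]
#2 0xc7→b24/s0 MISS; vc=[56]
#3 0xc0→b24/s0 L1-HIT; vc=[56]
#4 0xc3→b24/s0 L1-HIT; vc=[56]
#5 0x8f→b17/s1 MISS; vc=[56]
#6 0x1ba→b55/s7 MISS; vc=[56,31]
#7 0x44→b8/s0 MISS; vc=[56,31,24]
#8 0x148→b41/s1 MISS; vc=[56,31,24,17]
#9 0x4b→b9/s1 MISS; vc=[56,31,24,17,41]
#10 0x1bd→b55/s7 L1-HIT; vc=[56,31,24,17,41]
#11 0xc0→b24/s0 VC-HIT; vc=[56,31,8,17,41]
#12 0x8d→b17/s1 VC-HIT; vc=[56,31,8,9,41]
#13 0x109→b33/s1 MISS; vc=[56,31,8,9,41,17]
#14 0x14f→b41/s1 VC-HIT; vc=[56,31,8,9,33,17]
#15 0x4b→b9/s1 VC-HIT; vc=[56,31,8,41,33,17]

SEQ = [MISS, MISS, MISS, L1-HIT, L1-HIT, MISS, MISS, MISS, MISS, MISS, L1-HIT, VC-HIT, VC-HIT, MISS, VC-HIT, VC-HIT]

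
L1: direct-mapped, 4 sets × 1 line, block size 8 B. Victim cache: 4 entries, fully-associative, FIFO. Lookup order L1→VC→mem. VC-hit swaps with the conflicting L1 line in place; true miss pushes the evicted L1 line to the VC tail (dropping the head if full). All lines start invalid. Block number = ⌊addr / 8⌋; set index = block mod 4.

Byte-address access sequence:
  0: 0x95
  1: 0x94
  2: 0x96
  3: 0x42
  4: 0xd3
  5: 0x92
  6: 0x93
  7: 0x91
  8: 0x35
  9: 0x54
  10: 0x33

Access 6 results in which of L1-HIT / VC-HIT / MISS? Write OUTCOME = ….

OUTCOME = L1-HIT

  [0] addr=0x95 blk=18 s=2: MISS | VC []
  [1] addr=0x94 blk=18 s=2: L1-HIT | VC []
  [2] addr=0x96 blk=18 s=2: L1-HIT | VC []
  [3] addr=0x42 blk=8 s=0: MISS | VC []
  [4] addr=0xd3 blk=26 s=2: MISS | VC [18]
  [5] addr=0x92 blk=18 s=2: VC-HIT | VC [26]
  [6] addr=0x93 blk=18 s=2: L1-HIT | VC [26]
  [7] addr=0x91 blk=18 s=2: L1-HIT | VC [26]
  [8] addr=0x35 blk=6 s=2: MISS | VC [26, 18]
  [9] addr=0x54 blk=10 s=2: MISS | VC [26, 18, 6]
  [10] addr=0x33 blk=6 s=2: VC-HIT | VC [26, 18, 10]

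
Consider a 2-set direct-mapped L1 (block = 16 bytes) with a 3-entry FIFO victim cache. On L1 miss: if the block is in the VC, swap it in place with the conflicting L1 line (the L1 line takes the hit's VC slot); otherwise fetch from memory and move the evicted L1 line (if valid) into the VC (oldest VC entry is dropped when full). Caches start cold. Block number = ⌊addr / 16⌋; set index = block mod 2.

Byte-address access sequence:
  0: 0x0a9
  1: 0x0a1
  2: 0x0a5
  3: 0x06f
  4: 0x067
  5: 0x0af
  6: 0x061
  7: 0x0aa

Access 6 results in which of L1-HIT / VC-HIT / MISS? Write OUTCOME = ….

OUTCOME = VC-HIT

0: 0xa9 (blk 10, set 0) → MISS  vc=[]
1: 0xa1 (blk 10, set 0) → L1-HIT  vc=[]
2: 0xa5 (blk 10, set 0) → L1-HIT  vc=[]
3: 0x6f (blk 6, set 0) → MISS  vc=[10]
4: 0x67 (blk 6, set 0) → L1-HIT  vc=[10]
5: 0xaf (blk 10, set 0) → VC-HIT  vc=[6]
6: 0x61 (blk 6, set 0) → VC-HIT  vc=[10]
7: 0xaa (blk 10, set 0) → VC-HIT  vc=[6]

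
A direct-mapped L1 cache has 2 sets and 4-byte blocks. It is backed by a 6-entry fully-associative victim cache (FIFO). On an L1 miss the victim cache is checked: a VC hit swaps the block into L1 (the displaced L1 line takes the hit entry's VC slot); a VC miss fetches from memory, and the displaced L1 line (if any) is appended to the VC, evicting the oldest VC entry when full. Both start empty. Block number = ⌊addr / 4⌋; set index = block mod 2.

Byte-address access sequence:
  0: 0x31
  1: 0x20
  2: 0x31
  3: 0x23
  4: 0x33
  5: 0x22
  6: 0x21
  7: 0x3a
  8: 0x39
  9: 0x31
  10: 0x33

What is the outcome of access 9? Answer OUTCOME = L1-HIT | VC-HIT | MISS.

#0 0x31→b12/s0 MISS; vc=[]
#1 0x20→b8/s0 MISS; vc=[12]
#2 0x31→b12/s0 VC-HIT; vc=[8]
#3 0x23→b8/s0 VC-HIT; vc=[12]
#4 0x33→b12/s0 VC-HIT; vc=[8]
#5 0x22→b8/s0 VC-HIT; vc=[12]
#6 0x21→b8/s0 L1-HIT; vc=[12]
#7 0x3a→b14/s0 MISS; vc=[12,8]
#8 0x39→b14/s0 L1-HIT; vc=[12,8]
#9 0x31→b12/s0 VC-HIT; vc=[14,8]
#10 0x33→b12/s0 L1-HIT; vc=[14,8]

OUTCOME = VC-HIT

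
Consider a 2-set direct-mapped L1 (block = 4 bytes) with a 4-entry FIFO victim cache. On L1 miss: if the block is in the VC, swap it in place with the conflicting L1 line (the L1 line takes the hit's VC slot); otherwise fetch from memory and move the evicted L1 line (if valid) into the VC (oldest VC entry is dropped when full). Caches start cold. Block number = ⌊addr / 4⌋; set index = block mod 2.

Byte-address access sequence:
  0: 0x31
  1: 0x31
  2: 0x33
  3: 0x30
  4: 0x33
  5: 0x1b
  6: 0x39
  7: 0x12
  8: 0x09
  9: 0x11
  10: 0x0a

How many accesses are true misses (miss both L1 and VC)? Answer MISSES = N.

MISSES = 5

  [0] addr=0x31 blk=12 s=0: MISS | VC []
  [1] addr=0x31 blk=12 s=0: L1-HIT | VC []
  [2] addr=0x33 blk=12 s=0: L1-HIT | VC []
  [3] addr=0x30 blk=12 s=0: L1-HIT | VC []
  [4] addr=0x33 blk=12 s=0: L1-HIT | VC []
  [5] addr=0x1b blk=6 s=0: MISS | VC [12]
  [6] addr=0x39 blk=14 s=0: MISS | VC [12, 6]
  [7] addr=0x12 blk=4 s=0: MISS | VC [12, 6, 14]
  [8] addr=0x9 blk=2 s=0: MISS | VC [12, 6, 14, 4]
  [9] addr=0x11 blk=4 s=0: VC-HIT | VC [12, 6, 14, 2]
  [10] addr=0xa blk=2 s=0: VC-HIT | VC [12, 6, 14, 4]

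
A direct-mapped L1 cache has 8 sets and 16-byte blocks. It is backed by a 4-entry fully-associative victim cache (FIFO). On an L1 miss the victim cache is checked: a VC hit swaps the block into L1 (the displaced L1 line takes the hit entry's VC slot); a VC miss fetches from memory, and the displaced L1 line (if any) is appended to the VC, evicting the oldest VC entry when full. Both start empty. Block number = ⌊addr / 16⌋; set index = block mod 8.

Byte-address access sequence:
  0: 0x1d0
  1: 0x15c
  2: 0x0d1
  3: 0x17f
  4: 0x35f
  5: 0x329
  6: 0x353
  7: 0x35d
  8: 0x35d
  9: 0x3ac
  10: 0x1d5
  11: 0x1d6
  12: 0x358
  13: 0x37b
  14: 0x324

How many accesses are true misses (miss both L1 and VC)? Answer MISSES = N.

MISSES = 8

0: 0x1d0 (blk 29, set 5) → MISS  vc=[]
1: 0x15c (blk 21, set 5) → MISS  vc=[29]
2: 0xd1 (blk 13, set 5) → MISS  vc=[29, 21]
3: 0x17f (blk 23, set 7) → MISS  vc=[29, 21]
4: 0x35f (blk 53, set 5) → MISS  vc=[29, 21, 13]
5: 0x329 (blk 50, set 2) → MISS  vc=[29, 21, 13]
6: 0x353 (blk 53, set 5) → L1-HIT  vc=[29, 21, 13]
7: 0x35d (blk 53, set 5) → L1-HIT  vc=[29, 21, 13]
8: 0x35d (blk 53, set 5) → L1-HIT  vc=[29, 21, 13]
9: 0x3ac (blk 58, set 2) → MISS  vc=[29, 21, 13, 50]
10: 0x1d5 (blk 29, set 5) → VC-HIT  vc=[53, 21, 13, 50]
11: 0x1d6 (blk 29, set 5) → L1-HIT  vc=[53, 21, 13, 50]
12: 0x358 (blk 53, set 5) → VC-HIT  vc=[29, 21, 13, 50]
13: 0x37b (blk 55, set 7) → MISS  vc=[21, 13, 50, 23]
14: 0x324 (blk 50, set 2) → VC-HIT  vc=[21, 13, 58, 23]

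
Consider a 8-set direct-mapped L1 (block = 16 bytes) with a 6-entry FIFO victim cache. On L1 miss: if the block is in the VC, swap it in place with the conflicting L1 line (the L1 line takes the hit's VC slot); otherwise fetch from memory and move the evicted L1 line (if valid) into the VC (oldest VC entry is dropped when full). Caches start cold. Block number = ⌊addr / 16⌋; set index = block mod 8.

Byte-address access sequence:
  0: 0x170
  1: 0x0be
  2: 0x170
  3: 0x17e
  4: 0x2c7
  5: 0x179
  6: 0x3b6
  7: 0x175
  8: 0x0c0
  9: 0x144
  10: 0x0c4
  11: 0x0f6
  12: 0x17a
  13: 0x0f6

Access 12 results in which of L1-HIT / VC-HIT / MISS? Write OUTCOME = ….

OUTCOME = VC-HIT

#0 0x170→b23/s7 MISS; vc=[]
#1 0xbe→b11/s3 MISS; vc=[]
#2 0x170→b23/s7 L1-HIT; vc=[]
#3 0x17e→b23/s7 L1-HIT; vc=[]
#4 0x2c7→b44/s4 MISS; vc=[]
#5 0x179→b23/s7 L1-HIT; vc=[]
#6 0x3b6→b59/s3 MISS; vc=[11]
#7 0x175→b23/s7 L1-HIT; vc=[11]
#8 0xc0→b12/s4 MISS; vc=[11,44]
#9 0x144→b20/s4 MISS; vc=[11,44,12]
#10 0xc4→b12/s4 VC-HIT; vc=[11,44,20]
#11 0xf6→b15/s7 MISS; vc=[11,44,20,23]
#12 0x17a→b23/s7 VC-HIT; vc=[11,44,20,15]
#13 0xf6→b15/s7 VC-HIT; vc=[11,44,20,23]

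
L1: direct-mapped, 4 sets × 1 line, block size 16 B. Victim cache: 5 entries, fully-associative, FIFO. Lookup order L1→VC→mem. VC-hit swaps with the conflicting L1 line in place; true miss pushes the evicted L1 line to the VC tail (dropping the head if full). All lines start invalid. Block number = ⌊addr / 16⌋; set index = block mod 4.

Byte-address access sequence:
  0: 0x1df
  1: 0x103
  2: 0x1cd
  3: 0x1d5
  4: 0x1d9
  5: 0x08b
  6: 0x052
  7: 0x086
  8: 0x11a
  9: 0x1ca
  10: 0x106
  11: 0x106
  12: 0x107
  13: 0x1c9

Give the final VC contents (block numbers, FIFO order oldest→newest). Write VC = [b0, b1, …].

#0 0x1df→b29/s1 MISS; vc=[]
#1 0x103→b16/s0 MISS; vc=[]
#2 0x1cd→b28/s0 MISS; vc=[16]
#3 0x1d5→b29/s1 L1-HIT; vc=[16]
#4 0x1d9→b29/s1 L1-HIT; vc=[16]
#5 0x8b→b8/s0 MISS; vc=[16,28]
#6 0x52→b5/s1 MISS; vc=[16,28,29]
#7 0x86→b8/s0 L1-HIT; vc=[16,28,29]
#8 0x11a→b17/s1 MISS; vc=[16,28,29,5]
#9 0x1ca→b28/s0 VC-HIT; vc=[16,8,29,5]
#10 0x106→b16/s0 VC-HIT; vc=[28,8,29,5]
#11 0x106→b16/s0 L1-HIT; vc=[28,8,29,5]
#12 0x107→b16/s0 L1-HIT; vc=[28,8,29,5]
#13 0x1c9→b28/s0 VC-HIT; vc=[16,8,29,5]

VC = [16, 8, 29, 5]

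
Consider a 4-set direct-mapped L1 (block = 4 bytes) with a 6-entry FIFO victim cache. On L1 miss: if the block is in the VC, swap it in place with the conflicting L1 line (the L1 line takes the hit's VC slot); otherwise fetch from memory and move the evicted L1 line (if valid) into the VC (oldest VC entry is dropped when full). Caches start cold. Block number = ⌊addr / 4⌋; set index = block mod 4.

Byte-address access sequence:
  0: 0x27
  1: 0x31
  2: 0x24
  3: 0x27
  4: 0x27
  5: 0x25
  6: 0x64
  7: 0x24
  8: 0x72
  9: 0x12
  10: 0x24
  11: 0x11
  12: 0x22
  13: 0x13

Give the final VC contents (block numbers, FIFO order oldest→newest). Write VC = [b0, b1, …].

VC = [25, 12, 28, 8]

#0 0x27→b9/s1 MISS; vc=[]
#1 0x31→b12/s0 MISS; vc=[]
#2 0x24→b9/s1 L1-HIT; vc=[]
#3 0x27→b9/s1 L1-HIT; vc=[]
#4 0x27→b9/s1 L1-HIT; vc=[]
#5 0x25→b9/s1 L1-HIT; vc=[]
#6 0x64→b25/s1 MISS; vc=[9]
#7 0x24→b9/s1 VC-HIT; vc=[25]
#8 0x72→b28/s0 MISS; vc=[25,12]
#9 0x12→b4/s0 MISS; vc=[25,12,28]
#10 0x24→b9/s1 L1-HIT; vc=[25,12,28]
#11 0x11→b4/s0 L1-HIT; vc=[25,12,28]
#12 0x22→b8/s0 MISS; vc=[25,12,28,4]
#13 0x13→b4/s0 VC-HIT; vc=[25,12,28,8]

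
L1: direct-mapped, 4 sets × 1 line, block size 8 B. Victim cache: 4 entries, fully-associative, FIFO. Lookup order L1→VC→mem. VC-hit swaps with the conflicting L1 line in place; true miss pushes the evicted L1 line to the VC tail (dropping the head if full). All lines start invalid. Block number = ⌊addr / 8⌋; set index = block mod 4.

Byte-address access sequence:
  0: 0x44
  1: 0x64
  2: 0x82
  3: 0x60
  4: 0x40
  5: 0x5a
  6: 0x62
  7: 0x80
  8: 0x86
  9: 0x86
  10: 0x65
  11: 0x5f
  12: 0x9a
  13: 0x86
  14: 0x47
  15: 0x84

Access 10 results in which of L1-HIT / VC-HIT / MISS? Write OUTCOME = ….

  [0] addr=0x44 blk=8 s=0: MISS | VC []
  [1] addr=0x64 blk=12 s=0: MISS | VC [8]
  [2] addr=0x82 blk=16 s=0: MISS | VC [8, 12]
  [3] addr=0x60 blk=12 s=0: VC-HIT | VC [8, 16]
  [4] addr=0x40 blk=8 s=0: VC-HIT | VC [12, 16]
  [5] addr=0x5a blk=11 s=3: MISS | VC [12, 16]
  [6] addr=0x62 blk=12 s=0: VC-HIT | VC [8, 16]
  [7] addr=0x80 blk=16 s=0: VC-HIT | VC [8, 12]
  [8] addr=0x86 blk=16 s=0: L1-HIT | VC [8, 12]
  [9] addr=0x86 blk=16 s=0: L1-HIT | VC [8, 12]
  [10] addr=0x65 blk=12 s=0: VC-HIT | VC [8, 16]
  [11] addr=0x5f blk=11 s=3: L1-HIT | VC [8, 16]
  [12] addr=0x9a blk=19 s=3: MISS | VC [8, 16, 11]
  [13] addr=0x86 blk=16 s=0: VC-HIT | VC [8, 12, 11]
  [14] addr=0x47 blk=8 s=0: VC-HIT | VC [16, 12, 11]
  [15] addr=0x84 blk=16 s=0: VC-HIT | VC [8, 12, 11]

OUTCOME = VC-HIT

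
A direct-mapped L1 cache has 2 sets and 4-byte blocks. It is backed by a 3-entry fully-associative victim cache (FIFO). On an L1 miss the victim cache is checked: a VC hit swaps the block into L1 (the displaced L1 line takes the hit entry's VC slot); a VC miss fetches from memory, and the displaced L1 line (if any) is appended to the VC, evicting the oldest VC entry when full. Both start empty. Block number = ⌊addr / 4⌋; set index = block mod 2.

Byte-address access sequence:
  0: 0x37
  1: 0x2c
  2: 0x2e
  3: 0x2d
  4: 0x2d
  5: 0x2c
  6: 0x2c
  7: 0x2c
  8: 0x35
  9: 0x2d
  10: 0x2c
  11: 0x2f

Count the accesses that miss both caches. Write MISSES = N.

  [0] addr=0x37 blk=13 s=1: MISS | VC []
  [1] addr=0x2c blk=11 s=1: MISS | VC [13]
  [2] addr=0x2e blk=11 s=1: L1-HIT | VC [13]
  [3] addr=0x2d blk=11 s=1: L1-HIT | VC [13]
  [4] addr=0x2d blk=11 s=1: L1-HIT | VC [13]
  [5] addr=0x2c blk=11 s=1: L1-HIT | VC [13]
  [6] addr=0x2c blk=11 s=1: L1-HIT | VC [13]
  [7] addr=0x2c blk=11 s=1: L1-HIT | VC [13]
  [8] addr=0x35 blk=13 s=1: VC-HIT | VC [11]
  [9] addr=0x2d blk=11 s=1: VC-HIT | VC [13]
  [10] addr=0x2c blk=11 s=1: L1-HIT | VC [13]
  [11] addr=0x2f blk=11 s=1: L1-HIT | VC [13]

MISSES = 2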